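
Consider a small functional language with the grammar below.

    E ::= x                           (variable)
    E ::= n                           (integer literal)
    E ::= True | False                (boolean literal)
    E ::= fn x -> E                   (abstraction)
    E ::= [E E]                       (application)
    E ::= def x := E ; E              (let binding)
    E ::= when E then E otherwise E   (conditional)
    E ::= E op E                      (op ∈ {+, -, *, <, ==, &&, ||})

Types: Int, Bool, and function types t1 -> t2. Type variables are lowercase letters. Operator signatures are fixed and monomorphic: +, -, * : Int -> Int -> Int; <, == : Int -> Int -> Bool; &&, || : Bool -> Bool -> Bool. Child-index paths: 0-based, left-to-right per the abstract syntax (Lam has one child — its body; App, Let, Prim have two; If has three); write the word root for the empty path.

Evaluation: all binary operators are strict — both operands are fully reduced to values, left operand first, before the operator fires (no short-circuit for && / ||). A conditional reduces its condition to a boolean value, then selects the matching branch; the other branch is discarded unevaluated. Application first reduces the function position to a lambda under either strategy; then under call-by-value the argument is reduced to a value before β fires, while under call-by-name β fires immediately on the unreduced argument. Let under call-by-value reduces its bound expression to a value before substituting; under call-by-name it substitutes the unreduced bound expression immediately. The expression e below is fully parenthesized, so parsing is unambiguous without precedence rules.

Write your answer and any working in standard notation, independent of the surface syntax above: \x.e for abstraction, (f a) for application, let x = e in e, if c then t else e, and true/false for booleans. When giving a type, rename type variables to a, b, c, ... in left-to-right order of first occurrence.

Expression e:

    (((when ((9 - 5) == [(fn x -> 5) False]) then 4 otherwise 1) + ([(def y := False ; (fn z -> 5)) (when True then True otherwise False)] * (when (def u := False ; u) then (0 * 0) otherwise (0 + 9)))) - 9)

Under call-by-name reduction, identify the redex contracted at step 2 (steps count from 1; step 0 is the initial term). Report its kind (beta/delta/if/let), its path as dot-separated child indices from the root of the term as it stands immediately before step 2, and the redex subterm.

Derivation:
step 0: (((if ((9 - 5) == ((\x.5) false)) then 4 else 1) + (((let y = false in (\z.5)) (if true then true else false)) * (if (let u = false in u) then (0 * 0) else (0 + 9)))) - 9)
step 1: [delta@0.0.0.0] (((if (4 == ((\x.5) false)) then 4 else 1) + (((let y = false in (\z.5)) (if true then true else false)) * (if (let u = false in u) then (0 * 0) else (0 + 9)))) - 9)
step 2: [beta@0.0.0.1] (((if (4 == 5) then 4 else 1) + (((let y = false in (\z.5)) (if true then true else false)) * (if (let u = false in u) then (0 * 0) else (0 + 9)))) - 9)

Answer: beta at 0.0.0.1 : ((\x.5) false)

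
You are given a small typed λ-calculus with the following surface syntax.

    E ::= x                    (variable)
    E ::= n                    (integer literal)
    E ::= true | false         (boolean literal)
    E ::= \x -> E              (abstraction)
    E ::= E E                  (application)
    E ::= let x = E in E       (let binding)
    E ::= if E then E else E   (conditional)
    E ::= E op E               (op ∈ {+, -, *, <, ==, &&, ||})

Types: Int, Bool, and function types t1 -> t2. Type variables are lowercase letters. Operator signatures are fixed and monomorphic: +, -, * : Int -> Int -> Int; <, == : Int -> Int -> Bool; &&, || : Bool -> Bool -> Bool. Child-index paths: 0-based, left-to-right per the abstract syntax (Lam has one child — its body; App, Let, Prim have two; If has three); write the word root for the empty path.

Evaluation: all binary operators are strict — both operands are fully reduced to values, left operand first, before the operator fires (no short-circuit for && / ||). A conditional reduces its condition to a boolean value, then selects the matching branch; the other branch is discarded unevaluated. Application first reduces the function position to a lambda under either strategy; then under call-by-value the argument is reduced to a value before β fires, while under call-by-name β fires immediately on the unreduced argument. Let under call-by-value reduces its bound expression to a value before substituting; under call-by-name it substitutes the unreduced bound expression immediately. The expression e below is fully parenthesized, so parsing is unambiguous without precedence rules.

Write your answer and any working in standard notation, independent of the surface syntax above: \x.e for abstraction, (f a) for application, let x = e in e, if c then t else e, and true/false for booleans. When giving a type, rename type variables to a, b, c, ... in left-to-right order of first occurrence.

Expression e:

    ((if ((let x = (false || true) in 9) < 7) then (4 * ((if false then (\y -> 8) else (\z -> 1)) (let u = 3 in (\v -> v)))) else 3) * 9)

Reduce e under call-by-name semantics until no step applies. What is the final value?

Working:
step 0: ((if ((let x = (false || true) in 9) < 7) then (4 * ((if false then (\y.8) else (\z.1)) (let u = 3 in (\v.v)))) else 3) * 9)
step 1: [let@0.0.0] ((if (9 < 7) then (4 * ((if false then (\y.8) else (\z.1)) (let u = 3 in (\v.v)))) else 3) * 9)
step 2: [delta@0.0] ((if false then (4 * ((if false then (\y.8) else (\z.1)) (let u = 3 in (\v.v)))) else 3) * 9)
step 3: [if@0] (3 * 9)
step 4: [delta@root] 27

Answer: 27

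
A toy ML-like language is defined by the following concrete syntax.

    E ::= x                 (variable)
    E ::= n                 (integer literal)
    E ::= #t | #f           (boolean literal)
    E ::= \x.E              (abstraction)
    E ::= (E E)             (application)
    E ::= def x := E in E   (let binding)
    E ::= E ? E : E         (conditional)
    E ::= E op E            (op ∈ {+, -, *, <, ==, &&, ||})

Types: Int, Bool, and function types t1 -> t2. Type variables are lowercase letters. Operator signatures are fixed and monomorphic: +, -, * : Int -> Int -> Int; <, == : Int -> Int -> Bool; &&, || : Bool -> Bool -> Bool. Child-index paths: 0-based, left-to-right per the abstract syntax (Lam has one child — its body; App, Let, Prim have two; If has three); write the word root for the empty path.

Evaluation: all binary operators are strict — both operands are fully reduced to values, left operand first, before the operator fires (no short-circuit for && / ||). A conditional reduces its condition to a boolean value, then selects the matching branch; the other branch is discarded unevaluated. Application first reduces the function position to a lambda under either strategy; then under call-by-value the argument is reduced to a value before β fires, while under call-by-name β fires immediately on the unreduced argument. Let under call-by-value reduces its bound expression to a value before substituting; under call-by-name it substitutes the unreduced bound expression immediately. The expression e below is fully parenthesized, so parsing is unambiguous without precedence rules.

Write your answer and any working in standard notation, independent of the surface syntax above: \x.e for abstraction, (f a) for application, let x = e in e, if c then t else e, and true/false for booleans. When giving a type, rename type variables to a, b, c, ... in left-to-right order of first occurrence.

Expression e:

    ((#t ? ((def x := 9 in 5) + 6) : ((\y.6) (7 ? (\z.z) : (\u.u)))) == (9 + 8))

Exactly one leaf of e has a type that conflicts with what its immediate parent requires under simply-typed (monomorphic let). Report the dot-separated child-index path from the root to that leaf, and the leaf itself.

Trace:
  unify Bool ~ Bool
let x : Int
  unify Int ~ Int
  unify Int ~ Int
\y._ : a -> Int
  unify Int ~ Bool
  FAIL: mismatch Int ~ Bool

Answer: 0.2.1.0 : 7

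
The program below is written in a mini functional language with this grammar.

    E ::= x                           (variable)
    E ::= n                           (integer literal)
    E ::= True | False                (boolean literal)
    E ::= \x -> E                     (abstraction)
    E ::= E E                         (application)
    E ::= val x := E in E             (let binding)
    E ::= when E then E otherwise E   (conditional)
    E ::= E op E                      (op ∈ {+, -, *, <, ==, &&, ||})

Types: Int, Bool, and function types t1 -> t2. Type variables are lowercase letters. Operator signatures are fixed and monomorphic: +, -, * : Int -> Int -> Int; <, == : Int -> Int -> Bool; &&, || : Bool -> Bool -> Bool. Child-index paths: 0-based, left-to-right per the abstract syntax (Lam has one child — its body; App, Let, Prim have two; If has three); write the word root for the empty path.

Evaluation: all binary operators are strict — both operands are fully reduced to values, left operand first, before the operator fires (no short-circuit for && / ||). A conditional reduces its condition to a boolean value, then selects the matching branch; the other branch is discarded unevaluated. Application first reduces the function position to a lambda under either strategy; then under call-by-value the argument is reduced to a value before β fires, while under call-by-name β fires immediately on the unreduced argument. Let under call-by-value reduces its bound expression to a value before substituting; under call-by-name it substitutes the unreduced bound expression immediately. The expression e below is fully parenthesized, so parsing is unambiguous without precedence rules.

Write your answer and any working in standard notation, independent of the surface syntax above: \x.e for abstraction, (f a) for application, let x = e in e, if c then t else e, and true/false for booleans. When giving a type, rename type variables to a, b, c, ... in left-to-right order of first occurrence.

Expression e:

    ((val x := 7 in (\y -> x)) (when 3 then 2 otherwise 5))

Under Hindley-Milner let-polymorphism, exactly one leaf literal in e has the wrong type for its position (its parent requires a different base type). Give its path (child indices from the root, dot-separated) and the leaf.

Derivation:
let x : Int
x : Int
\y._ : a -> Int
  unify Int ~ Bool
  FAIL: mismatch Int ~ Bool

Answer: 1.0 : 3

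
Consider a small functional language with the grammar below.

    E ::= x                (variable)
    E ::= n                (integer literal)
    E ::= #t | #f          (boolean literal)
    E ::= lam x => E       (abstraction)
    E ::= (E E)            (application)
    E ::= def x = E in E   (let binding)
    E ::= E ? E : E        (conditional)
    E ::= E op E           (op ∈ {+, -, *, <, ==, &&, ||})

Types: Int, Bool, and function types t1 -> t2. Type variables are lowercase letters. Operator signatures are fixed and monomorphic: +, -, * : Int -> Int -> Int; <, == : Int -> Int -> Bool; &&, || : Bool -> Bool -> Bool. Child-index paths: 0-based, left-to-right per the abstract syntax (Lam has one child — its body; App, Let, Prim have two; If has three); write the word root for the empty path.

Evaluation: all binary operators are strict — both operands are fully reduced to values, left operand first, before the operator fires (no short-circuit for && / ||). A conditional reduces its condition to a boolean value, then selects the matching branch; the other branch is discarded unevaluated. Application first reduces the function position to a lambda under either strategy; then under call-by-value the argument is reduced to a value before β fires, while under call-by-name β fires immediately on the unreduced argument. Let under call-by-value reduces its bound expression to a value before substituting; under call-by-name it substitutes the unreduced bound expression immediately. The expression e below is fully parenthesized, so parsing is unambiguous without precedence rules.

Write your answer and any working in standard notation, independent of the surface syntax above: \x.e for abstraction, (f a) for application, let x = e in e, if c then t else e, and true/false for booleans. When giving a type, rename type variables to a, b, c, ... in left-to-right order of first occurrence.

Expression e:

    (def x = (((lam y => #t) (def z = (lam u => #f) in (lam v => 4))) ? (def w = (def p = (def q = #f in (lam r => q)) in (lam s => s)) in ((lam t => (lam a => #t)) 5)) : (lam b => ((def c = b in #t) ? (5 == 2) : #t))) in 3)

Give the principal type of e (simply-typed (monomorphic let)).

Working:
\y._ : a -> Bool
\u._ : b -> Bool
let z : b -> Bool
\v._ : c -> Int
  unify a -> Bool ~ (c -> Int) -> d
  unify a ~ c -> Int
  unify Bool ~ d
_ _ : Bool
  unify Bool ~ Bool
let q : Bool
q : Bool
\r._ : e -> Bool
let p : e -> Bool
s : f
\s._ : f -> f
let w : f -> f
\a._ : h -> Bool
\t._ : g -> h -> Bool
  unify g -> h -> Bool ~ Int -> i
  unify g ~ Int
  unify h -> Bool ~ i
_ _ : h -> Bool
b : j
let c : j
  unify Bool ~ Bool
  unify Int ~ Int
  unify Int ~ Int
  unify Bool ~ Bool
\b._ : j -> Bool
  unify h -> Bool ~ j -> Bool
  unify h ~ j
  unify Bool ~ Bool
let x : j -> Bool

Answer: Int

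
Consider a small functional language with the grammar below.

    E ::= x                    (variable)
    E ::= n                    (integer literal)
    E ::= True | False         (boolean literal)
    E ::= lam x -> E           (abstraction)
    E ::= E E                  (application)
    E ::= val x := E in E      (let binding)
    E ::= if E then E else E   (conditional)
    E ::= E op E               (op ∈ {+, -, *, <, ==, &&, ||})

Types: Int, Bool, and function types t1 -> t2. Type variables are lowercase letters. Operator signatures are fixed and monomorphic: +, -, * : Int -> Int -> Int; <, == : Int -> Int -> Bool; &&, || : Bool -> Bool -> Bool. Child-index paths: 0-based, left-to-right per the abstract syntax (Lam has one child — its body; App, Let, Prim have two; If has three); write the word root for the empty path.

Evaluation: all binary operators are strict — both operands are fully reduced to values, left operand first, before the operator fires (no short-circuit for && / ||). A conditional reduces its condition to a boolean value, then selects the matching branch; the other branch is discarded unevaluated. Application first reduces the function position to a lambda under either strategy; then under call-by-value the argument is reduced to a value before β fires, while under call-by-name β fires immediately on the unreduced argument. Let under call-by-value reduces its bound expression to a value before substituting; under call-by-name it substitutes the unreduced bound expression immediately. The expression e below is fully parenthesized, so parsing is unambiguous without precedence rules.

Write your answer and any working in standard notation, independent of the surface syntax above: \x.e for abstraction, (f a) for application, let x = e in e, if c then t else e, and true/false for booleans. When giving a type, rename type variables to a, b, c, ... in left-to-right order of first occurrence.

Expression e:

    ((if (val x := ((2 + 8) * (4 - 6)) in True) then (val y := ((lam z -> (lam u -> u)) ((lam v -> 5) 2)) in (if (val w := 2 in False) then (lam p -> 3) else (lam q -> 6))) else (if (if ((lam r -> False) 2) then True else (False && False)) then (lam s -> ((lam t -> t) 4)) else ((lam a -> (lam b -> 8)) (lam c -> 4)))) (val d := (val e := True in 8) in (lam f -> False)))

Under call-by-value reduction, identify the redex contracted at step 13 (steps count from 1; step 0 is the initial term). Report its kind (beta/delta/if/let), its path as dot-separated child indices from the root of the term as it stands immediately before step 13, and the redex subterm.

Answer: beta at root : ((\q.6) (\f.false))

Trace:
step 0: ((if (let x = ((2 + 8) * (4 - 6)) in true) then (let y = ((\z.(\u.u)) ((\v.5) 2)) in (if (let w = 2 in false) then (\p.3) else (\q.6))) else (if (if ((\r.false) 2) then true else (false && false)) then (\s.((\t.t) 4)) else ((\a.(\b.8)) (\c.4)))) (let d = (let e = true in 8) in (\f.false)))
step 1: [delta@0.0.0.0] ((if (let x = (10 * (4 - 6)) in true) then (let y = ((\z.(\u.u)) ((\v.5) 2)) in (if (let w = 2 in false) then (\p.3) else (\q.6))) else (if (if ((\r.false) 2) then true else (false && false)) then (\s.((\t.t) 4)) else ((\a.(\b.8)) (\c.4)))) (let d = (let e = true in 8) in (\f.false)))
step 2: [delta@0.0.0.1] ((if (let x = (10 * -2) in true) then (let y = ((\z.(\u.u)) ((\v.5) 2)) in (if (let w = 2 in false) then (\p.3) else (\q.6))) else (if (if ((\r.false) 2) then true else (false && false)) then (\s.((\t.t) 4)) else ((\a.(\b.8)) (\c.4)))) (let d = (let e = true in 8) in (\f.false)))
step 3: [delta@0.0.0] ((if (let x = -20 in true) then (let y = ((\z.(\u.u)) ((\v.5) 2)) in (if (let w = 2 in false) then (\p.3) else (\q.6))) else (if (if ((\r.false) 2) then true else (false && false)) then (\s.((\t.t) 4)) else ((\a.(\b.8)) (\c.4)))) (let d = (let e = true in 8) in (\f.false)))
step 4: [let@0.0] ((if true then (let y = ((\z.(\u.u)) ((\v.5) 2)) in (if (let w = 2 in false) then (\p.3) else (\q.6))) else (if (if ((\r.false) 2) then true else (false && false)) then (\s.((\t.t) 4)) else ((\a.(\b.8)) (\c.4)))) (let d = (let e = true in 8) in (\f.false)))
step 5: [if@0] ((let y = ((\z.(\u.u)) ((\v.5) 2)) in (if (let w = 2 in false) then (\p.3) else (\q.6))) (let d = (let e = true in 8) in (\f.false)))
step 6: [beta@0.0.1] ((let y = ((\z.(\u.u)) 5) in (if (let w = 2 in false) then (\p.3) else (\q.6))) (let d = (let e = true in 8) in (\f.false)))
step 7: [beta@0.0] ((let y = (\u.u) in (if (let w = 2 in false) then (\p.3) else (\q.6))) (let d = (let e = true in 8) in (\f.false)))
step 8: [let@0] ((if (let w = 2 in false) then (\p.3) else (\q.6)) (let d = (let e = true in 8) in (\f.false)))
step 9: [let@0.0] ((if false then (\p.3) else (\q.6)) (let d = (let e = true in 8) in (\f.false)))
step 10: [if@0] ((\q.6) (let d = (let e = true in 8) in (\f.false)))
step 11: [let@1.0] ((\q.6) (let d = 8 in (\f.false)))
step 12: [let@1] ((\q.6) (\f.false))
step 13: [beta@root] 6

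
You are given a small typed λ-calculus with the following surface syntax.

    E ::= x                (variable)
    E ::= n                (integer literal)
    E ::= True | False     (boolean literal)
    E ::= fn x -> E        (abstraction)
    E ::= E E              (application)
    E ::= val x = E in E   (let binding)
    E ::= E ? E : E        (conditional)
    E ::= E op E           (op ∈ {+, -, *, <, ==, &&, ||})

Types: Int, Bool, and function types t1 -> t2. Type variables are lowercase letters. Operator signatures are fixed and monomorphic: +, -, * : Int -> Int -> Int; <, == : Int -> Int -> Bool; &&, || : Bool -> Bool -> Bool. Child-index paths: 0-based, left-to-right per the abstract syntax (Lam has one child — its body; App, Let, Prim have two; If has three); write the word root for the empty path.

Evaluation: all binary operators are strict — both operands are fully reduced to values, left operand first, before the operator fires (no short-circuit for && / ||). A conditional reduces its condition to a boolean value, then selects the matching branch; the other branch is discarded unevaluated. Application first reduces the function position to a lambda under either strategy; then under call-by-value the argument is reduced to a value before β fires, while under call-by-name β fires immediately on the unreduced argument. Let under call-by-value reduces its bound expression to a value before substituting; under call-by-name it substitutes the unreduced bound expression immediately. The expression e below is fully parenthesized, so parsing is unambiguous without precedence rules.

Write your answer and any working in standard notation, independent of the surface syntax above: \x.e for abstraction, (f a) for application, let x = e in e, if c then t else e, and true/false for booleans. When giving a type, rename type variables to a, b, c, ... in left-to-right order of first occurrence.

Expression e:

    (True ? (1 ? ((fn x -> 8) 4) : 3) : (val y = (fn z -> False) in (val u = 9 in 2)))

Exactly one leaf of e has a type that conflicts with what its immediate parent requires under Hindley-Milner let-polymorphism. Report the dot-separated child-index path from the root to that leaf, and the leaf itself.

Answer: 1.0 : 1

Trace:
  unify Bool ~ Bool
  unify Int ~ Bool
  FAIL: mismatch Int ~ Bool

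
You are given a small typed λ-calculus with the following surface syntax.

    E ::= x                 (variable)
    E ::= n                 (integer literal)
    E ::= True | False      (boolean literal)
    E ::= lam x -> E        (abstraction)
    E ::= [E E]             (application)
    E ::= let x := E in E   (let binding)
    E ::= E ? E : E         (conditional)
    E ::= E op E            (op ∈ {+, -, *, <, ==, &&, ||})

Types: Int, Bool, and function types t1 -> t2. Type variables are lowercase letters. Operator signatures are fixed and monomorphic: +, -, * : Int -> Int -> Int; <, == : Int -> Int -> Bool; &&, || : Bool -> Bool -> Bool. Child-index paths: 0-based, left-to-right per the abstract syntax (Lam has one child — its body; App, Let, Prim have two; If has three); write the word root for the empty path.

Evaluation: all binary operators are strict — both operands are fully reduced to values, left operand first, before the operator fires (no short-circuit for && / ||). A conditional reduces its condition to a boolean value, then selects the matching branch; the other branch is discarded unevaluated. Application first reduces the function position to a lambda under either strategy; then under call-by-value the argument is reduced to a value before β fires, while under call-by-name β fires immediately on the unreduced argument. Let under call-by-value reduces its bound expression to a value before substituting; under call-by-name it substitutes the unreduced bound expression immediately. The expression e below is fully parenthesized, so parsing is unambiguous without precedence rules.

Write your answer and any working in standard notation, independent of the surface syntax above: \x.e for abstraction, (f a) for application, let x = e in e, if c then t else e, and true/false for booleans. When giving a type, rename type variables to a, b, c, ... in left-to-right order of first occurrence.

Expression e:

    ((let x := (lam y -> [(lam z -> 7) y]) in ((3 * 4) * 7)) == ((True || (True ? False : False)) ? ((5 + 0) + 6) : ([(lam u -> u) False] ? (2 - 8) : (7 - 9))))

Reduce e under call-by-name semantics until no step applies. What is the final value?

Working:
step 0: ((let x = (\y.((\z.7) y)) in ((3 * 4) * 7)) == (if (true || (if true then false else false)) then ((5 + 0) + 6) else (if ((\u.u) false) then (2 - 8) else (7 - 9))))
step 1: [let@0] (((3 * 4) * 7) == (if (true || (if true then false else false)) then ((5 + 0) + 6) else (if ((\u.u) false) then (2 - 8) else (7 - 9))))
step 2: [delta@0.0] ((12 * 7) == (if (true || (if true then false else false)) then ((5 + 0) + 6) else (if ((\u.u) false) then (2 - 8) else (7 - 9))))
step 3: [delta@0] (84 == (if (true || (if true then false else false)) then ((5 + 0) + 6) else (if ((\u.u) false) then (2 - 8) else (7 - 9))))
step 4: [if@1.0.1] (84 == (if (true || false) then ((5 + 0) + 6) else (if ((\u.u) false) then (2 - 8) else (7 - 9))))
step 5: [delta@1.0] (84 == (if true then ((5 + 0) + 6) else (if ((\u.u) false) then (2 - 8) else (7 - 9))))
step 6: [if@1] (84 == ((5 + 0) + 6))
step 7: [delta@1.0] (84 == (5 + 6))
step 8: [delta@1] (84 == 11)
step 9: [delta@root] false

Answer: false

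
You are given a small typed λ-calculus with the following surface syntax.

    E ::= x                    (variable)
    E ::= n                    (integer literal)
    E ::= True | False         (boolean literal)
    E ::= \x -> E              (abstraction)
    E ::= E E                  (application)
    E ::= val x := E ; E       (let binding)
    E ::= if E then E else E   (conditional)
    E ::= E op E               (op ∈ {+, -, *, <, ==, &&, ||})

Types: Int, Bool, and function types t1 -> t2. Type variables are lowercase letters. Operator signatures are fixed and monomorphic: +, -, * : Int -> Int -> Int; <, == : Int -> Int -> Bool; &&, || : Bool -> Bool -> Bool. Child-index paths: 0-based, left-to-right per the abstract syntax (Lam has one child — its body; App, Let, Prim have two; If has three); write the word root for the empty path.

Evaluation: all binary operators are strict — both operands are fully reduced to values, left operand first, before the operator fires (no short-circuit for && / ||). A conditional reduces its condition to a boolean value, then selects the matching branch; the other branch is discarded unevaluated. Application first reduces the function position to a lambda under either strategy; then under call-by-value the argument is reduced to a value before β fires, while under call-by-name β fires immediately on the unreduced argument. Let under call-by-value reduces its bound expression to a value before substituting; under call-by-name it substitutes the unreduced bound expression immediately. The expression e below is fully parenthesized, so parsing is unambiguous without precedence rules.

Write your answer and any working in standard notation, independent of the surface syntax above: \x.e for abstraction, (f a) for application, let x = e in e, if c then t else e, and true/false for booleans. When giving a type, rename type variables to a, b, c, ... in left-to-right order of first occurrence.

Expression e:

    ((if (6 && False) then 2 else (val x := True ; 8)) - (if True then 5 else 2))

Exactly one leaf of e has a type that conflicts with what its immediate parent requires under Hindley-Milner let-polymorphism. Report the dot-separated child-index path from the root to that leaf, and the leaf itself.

Trace:
  unify Int ~ Bool
  FAIL: mismatch Int ~ Bool

Answer: 0.0.0 : 6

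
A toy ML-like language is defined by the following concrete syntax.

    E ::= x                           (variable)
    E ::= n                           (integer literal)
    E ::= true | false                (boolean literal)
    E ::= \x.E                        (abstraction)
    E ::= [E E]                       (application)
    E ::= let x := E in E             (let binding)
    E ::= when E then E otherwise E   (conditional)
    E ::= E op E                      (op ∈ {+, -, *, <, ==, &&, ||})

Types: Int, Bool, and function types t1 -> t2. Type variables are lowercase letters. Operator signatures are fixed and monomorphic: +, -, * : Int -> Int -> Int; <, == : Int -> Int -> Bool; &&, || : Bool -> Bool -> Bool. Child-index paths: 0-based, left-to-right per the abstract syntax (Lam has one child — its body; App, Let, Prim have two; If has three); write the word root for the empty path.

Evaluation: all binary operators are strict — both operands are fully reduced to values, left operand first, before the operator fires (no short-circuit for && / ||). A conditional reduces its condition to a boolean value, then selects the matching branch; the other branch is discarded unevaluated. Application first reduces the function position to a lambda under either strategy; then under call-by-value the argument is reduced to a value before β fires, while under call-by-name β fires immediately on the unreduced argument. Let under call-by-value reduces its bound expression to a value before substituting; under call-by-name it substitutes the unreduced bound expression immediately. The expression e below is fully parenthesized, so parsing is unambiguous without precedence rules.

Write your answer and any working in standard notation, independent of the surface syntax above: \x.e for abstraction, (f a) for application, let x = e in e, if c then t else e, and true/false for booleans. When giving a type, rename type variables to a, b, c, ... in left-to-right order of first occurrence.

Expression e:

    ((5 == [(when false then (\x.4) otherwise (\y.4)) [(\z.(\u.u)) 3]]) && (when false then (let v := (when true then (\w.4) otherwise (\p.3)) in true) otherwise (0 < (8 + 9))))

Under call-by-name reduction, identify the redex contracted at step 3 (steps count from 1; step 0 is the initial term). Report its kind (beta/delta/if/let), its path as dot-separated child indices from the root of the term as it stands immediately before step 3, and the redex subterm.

Answer: delta at 0 : (5 == 4)

Derivation:
step 0: ((5 == ((if false then (\x.4) else (\y.4)) ((\z.(\u.u)) 3))) && (if false then (let v = (if true then (\w.4) else (\p.3)) in true) else (0 < (8 + 9))))
step 1: [if@0.1.0] ((5 == ((\y.4) ((\z.(\u.u)) 3))) && (if false then (let v = (if true then (\w.4) else (\p.3)) in true) else (0 < (8 + 9))))
step 2: [beta@0.1] ((5 == 4) && (if false then (let v = (if true then (\w.4) else (\p.3)) in true) else (0 < (8 + 9))))
step 3: [delta@0] (false && (if false then (let v = (if true then (\w.4) else (\p.3)) in true) else (0 < (8 + 9))))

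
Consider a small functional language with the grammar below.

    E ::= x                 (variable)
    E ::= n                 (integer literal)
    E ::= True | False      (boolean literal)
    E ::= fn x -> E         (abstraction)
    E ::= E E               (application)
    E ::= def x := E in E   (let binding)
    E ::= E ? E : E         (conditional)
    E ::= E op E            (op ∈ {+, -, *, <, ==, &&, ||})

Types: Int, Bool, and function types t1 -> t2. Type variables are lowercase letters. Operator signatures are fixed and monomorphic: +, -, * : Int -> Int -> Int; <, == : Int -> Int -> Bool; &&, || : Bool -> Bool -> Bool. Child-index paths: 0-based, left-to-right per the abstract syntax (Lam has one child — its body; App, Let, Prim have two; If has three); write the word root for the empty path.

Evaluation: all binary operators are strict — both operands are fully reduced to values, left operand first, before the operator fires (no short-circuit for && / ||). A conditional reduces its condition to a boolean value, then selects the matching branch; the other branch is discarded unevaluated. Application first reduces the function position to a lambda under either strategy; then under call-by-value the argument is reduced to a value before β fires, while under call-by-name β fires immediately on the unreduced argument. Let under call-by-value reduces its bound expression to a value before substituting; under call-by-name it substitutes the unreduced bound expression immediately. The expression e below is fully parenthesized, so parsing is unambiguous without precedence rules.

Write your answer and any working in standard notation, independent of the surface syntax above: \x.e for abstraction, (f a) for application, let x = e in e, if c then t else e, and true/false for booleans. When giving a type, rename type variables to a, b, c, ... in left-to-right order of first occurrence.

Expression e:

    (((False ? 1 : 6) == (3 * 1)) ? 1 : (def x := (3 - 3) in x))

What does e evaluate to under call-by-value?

Answer: 0

Trace:
step 0: (if ((if false then 1 else 6) == (3 * 1)) then 1 else (let x = (3 - 3) in x))
step 1: [if@0.0] (if (6 == (3 * 1)) then 1 else (let x = (3 - 3) in x))
step 2: [delta@0.1] (if (6 == 3) then 1 else (let x = (3 - 3) in x))
step 3: [delta@0] (if false then 1 else (let x = (3 - 3) in x))
step 4: [if@root] (let x = (3 - 3) in x)
step 5: [delta@0] (let x = 0 in x)
step 6: [let@root] 0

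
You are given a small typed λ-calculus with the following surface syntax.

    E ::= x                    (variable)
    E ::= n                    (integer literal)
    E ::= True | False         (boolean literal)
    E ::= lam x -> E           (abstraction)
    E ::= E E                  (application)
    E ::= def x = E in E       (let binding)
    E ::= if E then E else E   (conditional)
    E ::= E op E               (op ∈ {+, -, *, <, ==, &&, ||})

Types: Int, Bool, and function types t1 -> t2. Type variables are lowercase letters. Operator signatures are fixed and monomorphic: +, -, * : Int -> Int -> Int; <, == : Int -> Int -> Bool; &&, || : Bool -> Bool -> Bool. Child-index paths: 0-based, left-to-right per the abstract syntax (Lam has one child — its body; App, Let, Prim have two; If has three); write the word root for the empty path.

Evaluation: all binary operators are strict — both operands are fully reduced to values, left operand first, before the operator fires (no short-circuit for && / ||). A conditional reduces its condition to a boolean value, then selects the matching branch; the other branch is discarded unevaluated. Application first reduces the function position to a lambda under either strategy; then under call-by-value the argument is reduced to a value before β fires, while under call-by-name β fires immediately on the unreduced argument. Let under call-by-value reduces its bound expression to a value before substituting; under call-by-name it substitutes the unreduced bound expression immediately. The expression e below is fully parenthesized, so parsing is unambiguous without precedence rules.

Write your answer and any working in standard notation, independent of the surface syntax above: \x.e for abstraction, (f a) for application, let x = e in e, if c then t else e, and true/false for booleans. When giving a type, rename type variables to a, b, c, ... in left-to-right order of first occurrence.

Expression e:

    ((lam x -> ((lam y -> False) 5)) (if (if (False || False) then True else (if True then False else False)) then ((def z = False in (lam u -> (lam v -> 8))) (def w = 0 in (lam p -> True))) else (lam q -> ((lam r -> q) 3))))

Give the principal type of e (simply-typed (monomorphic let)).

Derivation:
\y._ : b -> Bool
  unify b -> Bool ~ Int -> c
  unify b ~ Int
  unify Bool ~ c
_ _ : Bool
\x._ : a -> Bool
  unify Bool ~ Bool
  unify Bool ~ Bool
  unify Bool ~ Bool
  unify Bool ~ Bool
  unify Bool ~ Bool
  unify Bool ~ Bool
  unify Bool ~ Bool
let z : Bool
\v._ : e -> Int
\u._ : d -> e -> Int
let w : Int
\p._ : f -> Bool
  unify d -> e -> Int ~ (f -> Bool) -> g
  unify d ~ f -> Bool
  unify e -> Int ~ g
_ _ : e -> Int
q : h
\r._ : i -> h
  unify i -> h ~ Int -> j
  unify i ~ Int
  unify h ~ j
_ _ : j
\q._ : j -> j
  unify e -> Int ~ j -> j
  unify e ~ j
  unify Int ~ j
  unify a -> Bool ~ (Int -> Int) -> k
  unify a ~ Int -> Int
  unify Bool ~ k
_ _ : Bool

Answer: Bool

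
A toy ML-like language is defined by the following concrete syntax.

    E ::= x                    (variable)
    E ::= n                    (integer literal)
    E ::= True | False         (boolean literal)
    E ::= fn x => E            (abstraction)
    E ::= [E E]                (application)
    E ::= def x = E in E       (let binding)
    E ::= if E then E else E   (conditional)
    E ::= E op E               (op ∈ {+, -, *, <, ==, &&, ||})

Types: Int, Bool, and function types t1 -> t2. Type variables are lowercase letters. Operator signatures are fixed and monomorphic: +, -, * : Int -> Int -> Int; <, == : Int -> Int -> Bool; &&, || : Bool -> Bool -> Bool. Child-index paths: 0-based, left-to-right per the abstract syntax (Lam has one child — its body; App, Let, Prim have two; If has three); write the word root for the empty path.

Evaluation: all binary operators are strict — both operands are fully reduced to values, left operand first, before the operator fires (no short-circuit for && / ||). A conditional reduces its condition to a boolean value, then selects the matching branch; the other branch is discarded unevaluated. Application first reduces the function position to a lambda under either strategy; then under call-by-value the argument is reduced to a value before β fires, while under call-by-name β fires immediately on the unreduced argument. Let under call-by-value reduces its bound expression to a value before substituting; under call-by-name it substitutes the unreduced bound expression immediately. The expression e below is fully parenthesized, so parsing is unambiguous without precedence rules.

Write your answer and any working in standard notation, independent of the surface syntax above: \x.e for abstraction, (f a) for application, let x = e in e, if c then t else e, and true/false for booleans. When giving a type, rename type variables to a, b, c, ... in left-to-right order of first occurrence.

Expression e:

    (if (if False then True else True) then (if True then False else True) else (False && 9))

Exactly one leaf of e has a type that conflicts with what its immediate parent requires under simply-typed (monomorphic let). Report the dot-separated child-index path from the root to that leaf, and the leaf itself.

Answer: 2.1 : 9

Working:
  unify Bool ~ Bool
  unify Bool ~ Bool
  unify Bool ~ Bool
  unify Bool ~ Bool
  unify Bool ~ Bool
  unify Bool ~ Bool
  unify Int ~ Bool
  FAIL: mismatch Int ~ Bool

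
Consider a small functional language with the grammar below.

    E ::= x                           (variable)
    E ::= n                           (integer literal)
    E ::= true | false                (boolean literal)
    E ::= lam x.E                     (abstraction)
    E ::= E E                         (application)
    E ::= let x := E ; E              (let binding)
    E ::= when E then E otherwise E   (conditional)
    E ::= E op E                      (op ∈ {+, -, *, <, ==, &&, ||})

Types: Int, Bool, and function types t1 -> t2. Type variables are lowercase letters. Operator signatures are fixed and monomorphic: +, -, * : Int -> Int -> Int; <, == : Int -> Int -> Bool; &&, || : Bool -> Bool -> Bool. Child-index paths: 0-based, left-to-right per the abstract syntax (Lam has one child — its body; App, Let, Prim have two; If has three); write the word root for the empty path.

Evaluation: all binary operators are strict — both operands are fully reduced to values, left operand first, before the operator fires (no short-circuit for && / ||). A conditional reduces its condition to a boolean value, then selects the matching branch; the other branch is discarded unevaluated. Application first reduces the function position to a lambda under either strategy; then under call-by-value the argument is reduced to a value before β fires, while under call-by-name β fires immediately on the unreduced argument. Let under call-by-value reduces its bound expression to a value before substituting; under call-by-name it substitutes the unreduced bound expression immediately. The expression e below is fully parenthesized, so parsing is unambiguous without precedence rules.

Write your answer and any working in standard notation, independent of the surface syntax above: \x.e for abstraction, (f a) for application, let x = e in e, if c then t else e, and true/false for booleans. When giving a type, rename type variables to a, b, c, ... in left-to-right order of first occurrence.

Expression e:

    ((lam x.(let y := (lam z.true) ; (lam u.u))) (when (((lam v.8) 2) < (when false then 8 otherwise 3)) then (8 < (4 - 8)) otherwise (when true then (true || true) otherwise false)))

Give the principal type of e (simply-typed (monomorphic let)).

Answer: a -> a

Working:
\z._ : b -> Bool
let y : b -> Bool
u : c
\u._ : c -> c
\x._ : a -> c -> c
\v._ : d -> Int
  unify d -> Int ~ Int -> e
  unify d ~ Int
  unify Int ~ e
_ _ : Int
  unify Int ~ Int
  unify Bool ~ Bool
  unify Int ~ Int
  unify Int ~ Int
  unify Bool ~ Bool
  unify Int ~ Int
  unify Int ~ Int
  unify Int ~ Int
  unify Int ~ Int
  unify Bool ~ Bool
  unify Bool ~ Bool
  unify Bool ~ Bool
  unify Bool ~ Bool
  unify Bool ~ Bool
  unify a -> c -> c ~ Bool -> f
  unify a ~ Bool
  unify c -> c ~ f
_ _ : c -> c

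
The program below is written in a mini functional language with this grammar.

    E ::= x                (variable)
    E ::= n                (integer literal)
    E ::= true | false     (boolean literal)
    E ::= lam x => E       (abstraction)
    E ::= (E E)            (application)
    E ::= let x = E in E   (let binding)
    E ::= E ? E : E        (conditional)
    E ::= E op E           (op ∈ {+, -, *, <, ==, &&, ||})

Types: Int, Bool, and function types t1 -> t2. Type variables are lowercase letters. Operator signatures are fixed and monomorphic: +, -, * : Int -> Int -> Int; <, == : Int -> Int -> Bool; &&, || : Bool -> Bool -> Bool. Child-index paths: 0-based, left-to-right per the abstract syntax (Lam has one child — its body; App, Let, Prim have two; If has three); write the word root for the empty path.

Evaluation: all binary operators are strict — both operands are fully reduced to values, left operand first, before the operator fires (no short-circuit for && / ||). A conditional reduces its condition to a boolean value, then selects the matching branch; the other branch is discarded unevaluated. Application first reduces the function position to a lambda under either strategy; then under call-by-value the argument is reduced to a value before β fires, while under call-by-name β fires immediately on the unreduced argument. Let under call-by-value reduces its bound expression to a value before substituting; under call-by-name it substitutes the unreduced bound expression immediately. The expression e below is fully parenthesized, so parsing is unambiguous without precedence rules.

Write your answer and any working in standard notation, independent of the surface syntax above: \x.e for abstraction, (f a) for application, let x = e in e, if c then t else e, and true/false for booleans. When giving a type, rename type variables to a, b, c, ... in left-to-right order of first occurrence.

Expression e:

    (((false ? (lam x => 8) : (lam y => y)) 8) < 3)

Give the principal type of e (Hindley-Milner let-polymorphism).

Trace:
  unify Bool ~ Bool
\x._ : a -> Int
y : b
\y._ : b -> b
  unify a -> Int ~ b -> b
  unify a ~ b
  unify Int ~ b
  unify Int -> Int ~ Int -> c
  unify Int ~ Int
  unify Int ~ c
_ _ : Int
  unify Int ~ Int
  unify Int ~ Int

Answer: Bool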